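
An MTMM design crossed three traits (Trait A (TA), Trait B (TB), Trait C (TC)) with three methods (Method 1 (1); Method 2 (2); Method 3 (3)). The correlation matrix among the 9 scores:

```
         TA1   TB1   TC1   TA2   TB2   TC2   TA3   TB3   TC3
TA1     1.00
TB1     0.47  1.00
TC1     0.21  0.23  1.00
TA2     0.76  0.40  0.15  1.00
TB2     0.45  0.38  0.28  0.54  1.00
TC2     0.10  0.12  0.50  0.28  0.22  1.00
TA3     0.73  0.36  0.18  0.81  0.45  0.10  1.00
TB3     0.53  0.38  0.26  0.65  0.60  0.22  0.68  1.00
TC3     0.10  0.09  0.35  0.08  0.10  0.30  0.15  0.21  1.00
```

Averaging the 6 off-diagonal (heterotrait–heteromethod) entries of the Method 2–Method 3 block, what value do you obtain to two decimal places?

HTHM values (method 2 × method 3): 0.65, 0.08, 0.45, 0.10, 0.10, 0.22; mean = 1.60/6 = 0.27.

0.27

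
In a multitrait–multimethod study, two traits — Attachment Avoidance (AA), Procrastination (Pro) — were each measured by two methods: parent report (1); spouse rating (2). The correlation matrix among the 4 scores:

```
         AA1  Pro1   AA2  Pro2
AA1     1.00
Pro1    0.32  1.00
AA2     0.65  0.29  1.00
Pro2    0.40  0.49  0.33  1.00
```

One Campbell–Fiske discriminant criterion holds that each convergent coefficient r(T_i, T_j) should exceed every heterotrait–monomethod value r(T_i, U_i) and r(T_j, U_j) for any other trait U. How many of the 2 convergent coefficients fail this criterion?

Checking each validity diagonal entry against its comparison values:
AA (methods 1·2): 0.65 vs {0.32, 0.33} → pass.
Pro (methods 1·2): 0.49 vs {0.32, 0.33} → pass.
0 of 2 fail.

0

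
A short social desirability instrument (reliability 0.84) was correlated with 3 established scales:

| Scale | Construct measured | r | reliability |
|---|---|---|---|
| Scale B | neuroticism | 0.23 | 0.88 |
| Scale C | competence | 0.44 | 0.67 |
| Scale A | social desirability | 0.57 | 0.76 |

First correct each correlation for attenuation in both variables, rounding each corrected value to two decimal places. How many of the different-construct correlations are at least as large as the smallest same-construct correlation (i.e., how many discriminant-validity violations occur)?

Disattenuated r (r / √(r_scale · r_new)):
  Scale B (disc): 0.23 / √(0.88·0.84) = 0.27
  Scale C (disc): 0.44 / √(0.67·0.84) = 0.59
  Scale A (conv): 0.57 / √(0.76·0.84) = 0.71
Smallest convergent = 0.71. Discriminant values: 0.27, 0.59; count ≥ 0.71 → 0.

0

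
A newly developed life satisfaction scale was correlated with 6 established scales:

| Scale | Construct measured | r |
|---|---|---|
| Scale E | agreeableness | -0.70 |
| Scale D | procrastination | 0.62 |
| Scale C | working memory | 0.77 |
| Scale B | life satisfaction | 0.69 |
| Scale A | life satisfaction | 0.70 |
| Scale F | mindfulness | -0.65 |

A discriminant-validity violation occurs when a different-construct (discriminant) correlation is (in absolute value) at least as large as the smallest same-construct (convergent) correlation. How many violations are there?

Convergent (same construct = life satisfaction): Scale B, Scale A.
Smallest convergent = 0.69. Discriminant |r|: 0.70, 0.62, 0.77, 0.65; count ≥ 0.69 → 2.

2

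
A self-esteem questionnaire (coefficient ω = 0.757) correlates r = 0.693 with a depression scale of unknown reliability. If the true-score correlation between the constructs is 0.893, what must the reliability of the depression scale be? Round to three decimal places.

0.796

r_true = r_obs / √(r_xx · r_yy) ⇒ 0.893 = 0.693 / √(0.757 · r_yy).
√(0.757 · r_yy) = 0.693 / 0.893 = 0.7760; 0.757 · r_yy = 0.6022; r_yy = 0.6022 / 0.757 ≈ 0.796.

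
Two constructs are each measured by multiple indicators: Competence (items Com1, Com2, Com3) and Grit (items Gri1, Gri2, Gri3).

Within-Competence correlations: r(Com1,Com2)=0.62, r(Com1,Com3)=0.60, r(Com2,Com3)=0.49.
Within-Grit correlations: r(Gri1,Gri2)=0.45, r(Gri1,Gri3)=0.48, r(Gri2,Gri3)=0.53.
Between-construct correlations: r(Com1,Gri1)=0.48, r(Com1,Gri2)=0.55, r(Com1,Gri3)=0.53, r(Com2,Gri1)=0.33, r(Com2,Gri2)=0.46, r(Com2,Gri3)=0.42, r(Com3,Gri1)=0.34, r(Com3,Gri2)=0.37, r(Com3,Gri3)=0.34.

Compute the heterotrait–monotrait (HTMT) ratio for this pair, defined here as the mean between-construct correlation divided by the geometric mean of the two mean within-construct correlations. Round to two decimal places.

Mean heterotrait r = 3.82/9 = 0.4244.
Mean within-Com = 1.71/3 = 0.5700; mean within-Gri = 1.46/3 = 0.4867.
Geometric mean = √(0.5700 × 0.4867) = 0.5267.
HTMT = 0.4244 / 0.5267 = 0.81.

0.81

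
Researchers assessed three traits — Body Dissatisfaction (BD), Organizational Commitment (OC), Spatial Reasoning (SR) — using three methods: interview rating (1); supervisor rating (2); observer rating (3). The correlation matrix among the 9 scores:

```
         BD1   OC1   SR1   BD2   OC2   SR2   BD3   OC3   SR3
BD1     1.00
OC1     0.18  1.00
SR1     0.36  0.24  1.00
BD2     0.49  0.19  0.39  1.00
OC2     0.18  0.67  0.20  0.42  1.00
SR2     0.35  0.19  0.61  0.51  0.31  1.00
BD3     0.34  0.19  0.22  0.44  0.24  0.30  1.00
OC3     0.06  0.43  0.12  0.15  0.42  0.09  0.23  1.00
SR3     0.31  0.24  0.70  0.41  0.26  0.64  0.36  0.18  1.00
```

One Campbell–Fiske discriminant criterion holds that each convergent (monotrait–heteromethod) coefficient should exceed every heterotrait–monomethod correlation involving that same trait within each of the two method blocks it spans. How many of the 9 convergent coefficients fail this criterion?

4

Convergent coefficients and their comparison sets:
BD (methods 1·2): 0.49 vs {0.18, 0.42, 0.36, 0.51} → fail.
BD (methods 1·3): 0.34 vs {0.18, 0.23, 0.36, 0.36} → fail.
BD (methods 2·3): 0.44 vs {0.42, 0.23, 0.51, 0.36} → fail.
OC (methods 1·2): 0.67 vs {0.18, 0.42, 0.24, 0.31} → pass.
OC (methods 1·3): 0.43 vs {0.18, 0.23, 0.24, 0.18} → pass.
OC (methods 2·3): 0.42 vs {0.42, 0.23, 0.31, 0.18} → fail.
SR (methods 1·2): 0.61 vs {0.36, 0.51, 0.24, 0.31} → pass.
SR (methods 1·3): 0.70 vs {0.36, 0.36, 0.24, 0.18} → pass.
SR (methods 2·3): 0.64 vs {0.51, 0.36, 0.31, 0.18} → pass.
4 of 9 fail.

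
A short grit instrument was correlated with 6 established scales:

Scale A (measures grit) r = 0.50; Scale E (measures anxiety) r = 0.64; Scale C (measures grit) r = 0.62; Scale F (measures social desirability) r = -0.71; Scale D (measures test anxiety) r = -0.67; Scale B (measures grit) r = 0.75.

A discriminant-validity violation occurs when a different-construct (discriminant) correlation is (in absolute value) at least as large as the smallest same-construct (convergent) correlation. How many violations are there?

Convergent (same construct = grit): Scale A, Scale C, Scale B.
Smallest convergent = 0.50. Discriminant |r|: 0.64, 0.71, 0.67; count ≥ 0.50 → 3.

3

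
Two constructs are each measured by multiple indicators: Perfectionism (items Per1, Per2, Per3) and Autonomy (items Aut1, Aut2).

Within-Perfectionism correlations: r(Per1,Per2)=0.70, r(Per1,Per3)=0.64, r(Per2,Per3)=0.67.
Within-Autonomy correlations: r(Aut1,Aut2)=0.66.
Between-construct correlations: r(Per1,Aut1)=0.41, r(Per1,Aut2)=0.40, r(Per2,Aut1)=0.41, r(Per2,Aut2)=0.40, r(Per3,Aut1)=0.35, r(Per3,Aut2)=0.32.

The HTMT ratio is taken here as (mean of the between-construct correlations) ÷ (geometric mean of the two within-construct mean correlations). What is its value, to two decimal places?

Between-construct mean = 2.29/6 = 0.3817.
Mean within-Per = 2.01/3 = 0.6700; mean within-Aut = 0.66/1 = 0.6600.
Geometric mean = √(0.6700 × 0.6600) = 0.6650.
HTMT = 0.3817 / 0.6650 = 0.57.

0.57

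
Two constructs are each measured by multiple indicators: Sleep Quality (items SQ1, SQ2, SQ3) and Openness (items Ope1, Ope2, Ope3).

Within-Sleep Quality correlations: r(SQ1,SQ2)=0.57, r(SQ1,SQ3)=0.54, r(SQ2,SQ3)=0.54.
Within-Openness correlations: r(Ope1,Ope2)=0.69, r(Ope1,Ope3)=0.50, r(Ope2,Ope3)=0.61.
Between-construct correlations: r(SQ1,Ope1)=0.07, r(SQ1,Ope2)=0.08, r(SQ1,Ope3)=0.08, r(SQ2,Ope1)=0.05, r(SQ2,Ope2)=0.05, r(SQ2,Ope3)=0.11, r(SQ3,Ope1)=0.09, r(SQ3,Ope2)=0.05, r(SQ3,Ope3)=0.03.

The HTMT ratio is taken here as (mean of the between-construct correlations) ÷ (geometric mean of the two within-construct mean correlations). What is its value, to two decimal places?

0.12

Between-construct mean = 0.61/9 = 0.0678.
Mean within-SQ = 1.65/3 = 0.5500; mean within-Ope = 1.80/3 = 0.6000.
Geometric mean = √(0.5500 × 0.6000) = 0.5745.
HTMT = 0.0678 / 0.5745 = 0.12.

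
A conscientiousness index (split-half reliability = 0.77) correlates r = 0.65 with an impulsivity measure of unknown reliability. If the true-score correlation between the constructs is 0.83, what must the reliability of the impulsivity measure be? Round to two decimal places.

r_true = r_obs / √(r_xx · r_yy) ⇒ 0.83 = 0.65 / √(0.77 · r_yy).
√(0.77 · r_yy) = 0.65 / 0.83 = 0.7831; 0.77 · r_yy = 0.6132; r_yy = 0.6132 / 0.77 ≈ 0.80.

0.80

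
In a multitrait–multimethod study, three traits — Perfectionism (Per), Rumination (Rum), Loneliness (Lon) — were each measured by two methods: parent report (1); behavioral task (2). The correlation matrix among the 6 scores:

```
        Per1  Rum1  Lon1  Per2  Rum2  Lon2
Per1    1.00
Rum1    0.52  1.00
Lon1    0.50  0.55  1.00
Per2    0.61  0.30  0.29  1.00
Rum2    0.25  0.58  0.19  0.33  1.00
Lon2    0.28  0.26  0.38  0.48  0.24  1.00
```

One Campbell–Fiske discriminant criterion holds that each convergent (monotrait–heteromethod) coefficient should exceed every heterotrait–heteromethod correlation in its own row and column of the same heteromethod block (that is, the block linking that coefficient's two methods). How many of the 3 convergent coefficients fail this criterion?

Checking each validity diagonal entry against its comparison values:
Per (methods 1·2): 0.61 vs {0.25, 0.30, 0.28, 0.29} → pass.
Rum (methods 1·2): 0.58 vs {0.30, 0.25, 0.26, 0.19} → pass.
Lon (methods 1·2): 0.38 vs {0.29, 0.28, 0.19, 0.26} → pass.
0 of 3 fail.

0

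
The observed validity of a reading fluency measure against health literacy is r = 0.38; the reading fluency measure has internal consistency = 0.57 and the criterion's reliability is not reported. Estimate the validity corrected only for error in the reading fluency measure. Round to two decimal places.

Single correction: r_c = r_obs / √r_xx = 0.38 / √0.57 = 0.38 / 0.7550 ≈ 0.50.

0.50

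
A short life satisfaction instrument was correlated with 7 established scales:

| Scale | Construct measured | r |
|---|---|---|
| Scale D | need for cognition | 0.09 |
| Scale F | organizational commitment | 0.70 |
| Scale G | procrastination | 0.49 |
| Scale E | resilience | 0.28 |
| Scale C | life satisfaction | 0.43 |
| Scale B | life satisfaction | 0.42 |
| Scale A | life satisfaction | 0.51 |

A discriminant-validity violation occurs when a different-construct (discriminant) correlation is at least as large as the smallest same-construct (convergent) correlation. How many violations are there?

2

Convergent (same construct = life satisfaction): Scale C, Scale B, Scale A.
Smallest convergent = 0.42. Discriminant values: 0.09, 0.70, 0.49, 0.28; count ≥ 0.42 → 2.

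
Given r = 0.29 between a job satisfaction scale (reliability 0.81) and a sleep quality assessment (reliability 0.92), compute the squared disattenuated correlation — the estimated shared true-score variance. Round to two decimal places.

Disattenuated r = 0.29 / √(0.81 × 0.92) = 0.29 / 0.8632 = 0.3360.
Shared true-score variance = 0.3360² = 0.1129 ≈ 0.11.

0.11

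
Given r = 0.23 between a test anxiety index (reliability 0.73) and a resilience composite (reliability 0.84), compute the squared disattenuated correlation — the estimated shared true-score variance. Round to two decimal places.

0.09

Disattenuated r = 0.23 / √(0.73 × 0.84) = 0.23 / 0.7831 = 0.2937.
Shared true-score variance = 0.2937² = 0.0863 ≈ 0.09.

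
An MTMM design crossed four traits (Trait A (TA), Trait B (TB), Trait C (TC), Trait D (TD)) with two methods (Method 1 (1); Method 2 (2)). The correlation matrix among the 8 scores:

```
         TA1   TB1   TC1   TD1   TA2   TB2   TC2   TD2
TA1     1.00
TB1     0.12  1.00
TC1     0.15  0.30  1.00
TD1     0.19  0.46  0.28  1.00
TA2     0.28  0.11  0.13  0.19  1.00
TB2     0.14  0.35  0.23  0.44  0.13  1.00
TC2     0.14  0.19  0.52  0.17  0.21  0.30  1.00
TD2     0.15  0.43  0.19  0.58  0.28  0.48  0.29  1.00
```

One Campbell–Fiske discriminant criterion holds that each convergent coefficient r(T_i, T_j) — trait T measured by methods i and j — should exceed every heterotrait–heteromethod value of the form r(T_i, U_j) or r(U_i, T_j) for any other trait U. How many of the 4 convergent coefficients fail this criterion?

Each convergent coefficient versus the relevant comparison correlations:
TA (methods 1·2): 0.28 vs {0.14, 0.11, 0.14, 0.13, 0.15, 0.19} → pass.
TB (methods 1·2): 0.35 vs {0.11, 0.14, 0.19, 0.23, 0.43, 0.44} → fail.
TC (methods 1·2): 0.52 vs {0.13, 0.14, 0.23, 0.19, 0.19, 0.17} → pass.
TD (methods 1·2): 0.58 vs {0.19, 0.15, 0.44, 0.43, 0.17, 0.19} → pass.
1 of 4 fail.

1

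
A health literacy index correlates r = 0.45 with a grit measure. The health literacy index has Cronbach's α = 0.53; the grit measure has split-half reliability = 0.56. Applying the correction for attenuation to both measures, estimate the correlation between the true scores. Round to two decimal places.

0.83

r_true = r_obs / √(r_xx · r_yy) = 0.45 / √(0.53 × 0.56) = 0.45 / √0.2968 = 0.45 / 0.5448 ≈ 0.83.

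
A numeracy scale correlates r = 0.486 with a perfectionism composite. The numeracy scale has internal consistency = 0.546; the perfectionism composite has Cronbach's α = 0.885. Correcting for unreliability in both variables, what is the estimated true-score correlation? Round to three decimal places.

r_true = r_obs / √(r_xx · r_yy) = 0.486 / √(0.546 × 0.885) = 0.486 / √0.483210 = 0.486 / 0.6951 ≈ 0.699.

0.699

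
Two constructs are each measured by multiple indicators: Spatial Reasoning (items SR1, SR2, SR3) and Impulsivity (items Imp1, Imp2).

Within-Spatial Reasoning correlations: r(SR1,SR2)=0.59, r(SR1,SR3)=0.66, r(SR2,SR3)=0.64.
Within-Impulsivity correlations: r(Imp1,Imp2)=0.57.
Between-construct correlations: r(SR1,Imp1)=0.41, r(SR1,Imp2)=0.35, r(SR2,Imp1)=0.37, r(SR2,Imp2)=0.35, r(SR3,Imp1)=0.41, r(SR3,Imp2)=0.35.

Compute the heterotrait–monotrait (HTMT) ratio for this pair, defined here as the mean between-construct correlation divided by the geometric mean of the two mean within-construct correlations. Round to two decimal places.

0.62

Mean heterotrait r = 2.24/6 = 0.3733.
Mean within-SR = 1.89/3 = 0.6300; mean within-Imp = 0.57/1 = 0.5700.
Geometric mean = √(0.6300 × 0.5700) = 0.5992.
HTMT = 0.3733 / 0.5992 = 0.62.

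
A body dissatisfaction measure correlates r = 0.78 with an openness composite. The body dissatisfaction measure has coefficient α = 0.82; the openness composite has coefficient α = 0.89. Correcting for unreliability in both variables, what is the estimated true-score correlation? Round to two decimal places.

0.91

r_true = r_obs / √(r_xx · r_yy) = 0.78 / √(0.82 × 0.89) = 0.78 / √0.7298 = 0.78 / 0.8543 ≈ 0.91.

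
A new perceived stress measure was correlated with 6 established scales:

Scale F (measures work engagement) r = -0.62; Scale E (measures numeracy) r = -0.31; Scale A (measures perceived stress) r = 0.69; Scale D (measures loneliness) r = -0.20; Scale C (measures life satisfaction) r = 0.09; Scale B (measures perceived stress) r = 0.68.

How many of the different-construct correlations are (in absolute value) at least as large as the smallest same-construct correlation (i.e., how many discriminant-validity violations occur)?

Convergent (same construct = perceived stress): Scale A, Scale B.
Smallest convergent = 0.68. Discriminant |r|: 0.62, 0.31, 0.20, 0.09; count ≥ 0.68 → 0.

0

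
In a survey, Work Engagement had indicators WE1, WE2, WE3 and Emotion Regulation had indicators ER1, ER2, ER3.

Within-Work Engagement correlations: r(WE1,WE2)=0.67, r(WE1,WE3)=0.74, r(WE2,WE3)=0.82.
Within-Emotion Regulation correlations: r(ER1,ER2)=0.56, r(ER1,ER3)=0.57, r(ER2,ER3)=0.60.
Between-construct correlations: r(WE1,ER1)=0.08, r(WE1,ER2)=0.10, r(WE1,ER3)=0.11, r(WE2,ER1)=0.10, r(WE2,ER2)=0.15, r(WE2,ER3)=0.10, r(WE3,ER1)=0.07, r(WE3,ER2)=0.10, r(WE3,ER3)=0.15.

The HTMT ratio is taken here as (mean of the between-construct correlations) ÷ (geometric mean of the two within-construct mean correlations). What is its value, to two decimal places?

0.16

Mean between = 0.96/9 = 0.1067.
Mean within-WE = 2.23/3 = 0.7433; mean within-ER = 1.73/3 = 0.5767.
Geometric mean = √(0.7433 × 0.5767) = 0.6547.
HTMT = 0.1067 / 0.6547 = 0.16.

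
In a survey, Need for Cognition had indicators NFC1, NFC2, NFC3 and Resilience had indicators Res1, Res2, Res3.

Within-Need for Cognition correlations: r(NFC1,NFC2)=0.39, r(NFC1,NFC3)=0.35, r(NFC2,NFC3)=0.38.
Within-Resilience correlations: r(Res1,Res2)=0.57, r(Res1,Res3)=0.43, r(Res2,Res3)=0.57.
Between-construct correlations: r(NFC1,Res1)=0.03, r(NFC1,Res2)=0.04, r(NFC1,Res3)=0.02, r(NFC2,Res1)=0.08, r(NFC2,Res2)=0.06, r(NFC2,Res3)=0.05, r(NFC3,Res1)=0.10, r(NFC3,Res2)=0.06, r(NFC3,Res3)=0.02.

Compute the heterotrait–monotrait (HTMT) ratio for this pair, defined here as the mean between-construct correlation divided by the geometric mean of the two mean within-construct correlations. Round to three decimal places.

0.116

Between-construct mean = 0.46/9 = 0.0511.
Mean within-NFC = 1.12/3 = 0.3733; mean within-Res = 1.57/3 = 0.5233.
Geometric mean = √(0.3733 × 0.5233) = 0.4420.
HTMT = 0.0511 / 0.4420 = 0.116.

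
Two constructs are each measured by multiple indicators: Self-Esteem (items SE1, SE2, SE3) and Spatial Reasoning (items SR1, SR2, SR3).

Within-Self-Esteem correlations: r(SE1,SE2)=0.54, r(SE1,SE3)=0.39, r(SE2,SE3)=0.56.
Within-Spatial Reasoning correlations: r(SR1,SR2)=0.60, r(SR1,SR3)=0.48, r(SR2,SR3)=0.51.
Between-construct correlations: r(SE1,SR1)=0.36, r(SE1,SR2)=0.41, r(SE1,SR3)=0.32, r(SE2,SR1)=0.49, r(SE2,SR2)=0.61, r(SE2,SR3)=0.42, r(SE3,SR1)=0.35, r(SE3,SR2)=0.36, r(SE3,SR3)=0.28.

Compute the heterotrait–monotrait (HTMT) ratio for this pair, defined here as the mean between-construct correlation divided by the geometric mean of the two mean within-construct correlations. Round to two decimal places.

Mean between = 3.60/9 = 0.4000.
Mean within-SE = 1.49/3 = 0.4967; mean within-SR = 1.59/3 = 0.5300.
Geometric mean = √(0.4967 × 0.5300) = 0.5131.
HTMT = 0.4000 / 0.5131 = 0.78.

0.78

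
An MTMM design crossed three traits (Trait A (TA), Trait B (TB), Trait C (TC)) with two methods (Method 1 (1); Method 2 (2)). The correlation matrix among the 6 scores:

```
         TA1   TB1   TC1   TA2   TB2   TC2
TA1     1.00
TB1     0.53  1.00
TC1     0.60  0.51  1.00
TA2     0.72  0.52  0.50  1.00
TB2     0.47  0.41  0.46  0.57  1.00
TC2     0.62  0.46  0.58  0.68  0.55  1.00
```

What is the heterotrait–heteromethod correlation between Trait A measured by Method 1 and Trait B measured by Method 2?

Different traits and methods: r(TA1, TB2) = 0.47.

0.47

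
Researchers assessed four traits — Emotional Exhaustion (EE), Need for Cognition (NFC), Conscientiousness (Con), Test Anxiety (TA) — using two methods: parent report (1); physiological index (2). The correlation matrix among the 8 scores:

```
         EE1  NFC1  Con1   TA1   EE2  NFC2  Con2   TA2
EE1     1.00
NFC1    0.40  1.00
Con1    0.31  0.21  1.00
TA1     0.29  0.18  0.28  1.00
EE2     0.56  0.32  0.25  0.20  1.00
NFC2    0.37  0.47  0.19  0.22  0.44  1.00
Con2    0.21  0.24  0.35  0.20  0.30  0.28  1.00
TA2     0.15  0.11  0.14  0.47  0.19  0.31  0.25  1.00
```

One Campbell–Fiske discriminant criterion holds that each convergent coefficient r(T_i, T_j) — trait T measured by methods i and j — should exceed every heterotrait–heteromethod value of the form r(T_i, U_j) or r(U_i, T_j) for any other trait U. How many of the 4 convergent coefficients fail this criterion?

Convergent coefficients and their comparison sets:
EE (methods 1·2): 0.56 vs {0.37, 0.32, 0.21, 0.25, 0.15, 0.20} → pass.
NFC (methods 1·2): 0.47 vs {0.32, 0.37, 0.24, 0.19, 0.11, 0.22} → pass.
Con (methods 1·2): 0.35 vs {0.25, 0.21, 0.19, 0.24, 0.14, 0.20} → pass.
TA (methods 1·2): 0.47 vs {0.20, 0.15, 0.22, 0.11, 0.20, 0.14} → pass.
0 of 4 fail.

0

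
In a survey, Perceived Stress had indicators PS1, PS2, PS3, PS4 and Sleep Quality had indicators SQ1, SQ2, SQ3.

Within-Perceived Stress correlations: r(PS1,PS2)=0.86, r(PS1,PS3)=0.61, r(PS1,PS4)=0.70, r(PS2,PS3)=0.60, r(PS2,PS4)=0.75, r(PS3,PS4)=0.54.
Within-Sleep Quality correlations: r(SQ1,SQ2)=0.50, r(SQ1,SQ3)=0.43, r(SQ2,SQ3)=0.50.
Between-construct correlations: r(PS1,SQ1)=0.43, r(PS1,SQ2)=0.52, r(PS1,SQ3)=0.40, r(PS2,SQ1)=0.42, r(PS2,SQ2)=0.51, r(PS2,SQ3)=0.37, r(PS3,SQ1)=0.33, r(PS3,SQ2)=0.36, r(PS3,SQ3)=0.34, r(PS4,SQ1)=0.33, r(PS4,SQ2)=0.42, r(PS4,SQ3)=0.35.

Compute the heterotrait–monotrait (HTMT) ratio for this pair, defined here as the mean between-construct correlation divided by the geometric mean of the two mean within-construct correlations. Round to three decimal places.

Mean heterotrait r = 4.78/12 = 0.3983.
Mean within-PS = 4.06/6 = 0.6767; mean within-SQ = 1.43/3 = 0.4767.
Geometric mean = √(0.6767 × 0.4767) = 0.5680.
HTMT = 0.3983 / 0.5680 = 0.701.

0.701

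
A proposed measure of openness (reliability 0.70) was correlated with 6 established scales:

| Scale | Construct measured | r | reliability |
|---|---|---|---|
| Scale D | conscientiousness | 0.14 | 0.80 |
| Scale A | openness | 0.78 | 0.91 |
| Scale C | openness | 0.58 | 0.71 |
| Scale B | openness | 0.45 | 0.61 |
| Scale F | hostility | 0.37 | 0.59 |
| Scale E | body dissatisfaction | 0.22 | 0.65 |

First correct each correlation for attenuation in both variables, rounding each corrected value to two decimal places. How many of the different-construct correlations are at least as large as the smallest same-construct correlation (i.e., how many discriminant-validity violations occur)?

0

Disattenuated r (r / √(r_scale · r_new)):
  Scale D (disc): 0.14 / √(0.80·0.70) = 0.19
  Scale A (conv): 0.78 / √(0.91·0.70) = 0.98
  Scale C (conv): 0.58 / √(0.71·0.70) = 0.82
  Scale B (conv): 0.45 / √(0.61·0.70) = 0.69
  Scale F (disc): 0.37 / √(0.59·0.70) = 0.58
  Scale E (disc): 0.22 / √(0.65·0.70) = 0.33
Smallest convergent = 0.69. Discriminant values: 0.19, 0.58, 0.33; count ≥ 0.69 → 0.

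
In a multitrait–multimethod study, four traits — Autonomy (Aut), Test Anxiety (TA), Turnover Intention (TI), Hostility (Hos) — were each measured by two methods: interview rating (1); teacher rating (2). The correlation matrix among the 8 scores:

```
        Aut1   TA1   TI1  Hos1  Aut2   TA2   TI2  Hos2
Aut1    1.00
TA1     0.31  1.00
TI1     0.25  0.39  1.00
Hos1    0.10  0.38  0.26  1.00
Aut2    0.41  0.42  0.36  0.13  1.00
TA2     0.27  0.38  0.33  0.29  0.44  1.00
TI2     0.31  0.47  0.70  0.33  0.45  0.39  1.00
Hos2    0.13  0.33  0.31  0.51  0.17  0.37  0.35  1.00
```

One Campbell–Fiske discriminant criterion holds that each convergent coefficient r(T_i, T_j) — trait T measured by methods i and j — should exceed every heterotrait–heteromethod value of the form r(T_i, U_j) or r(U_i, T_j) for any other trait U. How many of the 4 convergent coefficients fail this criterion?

2

Checking each validity diagonal entry against its comparison values:
Aut (methods 1·2): 0.41 vs {0.27, 0.42, 0.31, 0.36, 0.13, 0.13} → fail.
TA (methods 1·2): 0.38 vs {0.42, 0.27, 0.47, 0.33, 0.33, 0.29} → fail.
TI (methods 1·2): 0.70 vs {0.36, 0.31, 0.33, 0.47, 0.31, 0.33} → pass.
Hos (methods 1·2): 0.51 vs {0.13, 0.13, 0.29, 0.33, 0.33, 0.31} → pass.
2 of 4 fail.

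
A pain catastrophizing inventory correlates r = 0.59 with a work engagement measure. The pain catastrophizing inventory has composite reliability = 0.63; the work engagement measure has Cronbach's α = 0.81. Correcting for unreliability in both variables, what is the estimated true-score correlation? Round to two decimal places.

r_true = r_obs / √(r_xx · r_yy) = 0.59 / √(0.63 × 0.81) = 0.59 / √0.5103 = 0.59 / 0.7144 ≈ 0.83.

0.83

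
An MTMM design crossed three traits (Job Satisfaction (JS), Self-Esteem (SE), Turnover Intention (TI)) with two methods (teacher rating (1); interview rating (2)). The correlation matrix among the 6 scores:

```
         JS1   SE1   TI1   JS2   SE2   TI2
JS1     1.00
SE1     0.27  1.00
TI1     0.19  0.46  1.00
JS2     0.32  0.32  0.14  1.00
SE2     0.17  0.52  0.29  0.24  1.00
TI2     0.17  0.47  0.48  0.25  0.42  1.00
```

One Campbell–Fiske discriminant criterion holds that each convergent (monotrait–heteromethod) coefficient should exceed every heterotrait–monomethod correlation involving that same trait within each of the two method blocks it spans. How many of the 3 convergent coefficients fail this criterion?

Convergent coefficients and their comparison sets:
JS (methods 1·2): 0.32 vs {0.27, 0.24, 0.19, 0.25} → pass.
SE (methods 1·2): 0.52 vs {0.27, 0.24, 0.46, 0.42} → pass.
TI (methods 1·2): 0.48 vs {0.19, 0.25, 0.46, 0.42} → pass.
0 of 3 fail.

0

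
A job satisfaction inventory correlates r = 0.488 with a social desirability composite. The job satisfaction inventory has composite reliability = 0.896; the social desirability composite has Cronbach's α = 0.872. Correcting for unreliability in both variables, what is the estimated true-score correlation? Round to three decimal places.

r_true = r_obs / √(r_xx · r_yy) = 0.488 / √(0.896 × 0.872) = 0.488 / √0.781312 = 0.488 / 0.8839 ≈ 0.552.

0.552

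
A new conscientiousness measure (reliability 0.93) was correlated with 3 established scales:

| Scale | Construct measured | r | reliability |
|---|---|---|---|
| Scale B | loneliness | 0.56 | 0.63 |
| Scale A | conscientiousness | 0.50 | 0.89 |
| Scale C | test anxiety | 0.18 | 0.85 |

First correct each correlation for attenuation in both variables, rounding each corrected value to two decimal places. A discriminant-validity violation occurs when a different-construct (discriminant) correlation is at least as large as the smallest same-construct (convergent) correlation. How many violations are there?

1

Disattenuated r (r / √(r_scale · r_new)):
  Scale B (disc): 0.56 / √(0.63·0.93) = 0.73
  Scale A (conv): 0.50 / √(0.89·0.93) = 0.55
  Scale C (disc): 0.18 / √(0.85·0.93) = 0.20
Smallest convergent = 0.55. Discriminant values: 0.73, 0.20; count ≥ 0.55 → 1.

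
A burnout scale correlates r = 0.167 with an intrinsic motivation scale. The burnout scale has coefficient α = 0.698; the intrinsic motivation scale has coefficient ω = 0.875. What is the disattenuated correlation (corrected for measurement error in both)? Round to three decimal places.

0.214

r_true = r_obs / √(r_xx · r_yy) = 0.167 / √(0.698 × 0.875) = 0.167 / √0.610750 = 0.167 / 0.7815 ≈ 0.214.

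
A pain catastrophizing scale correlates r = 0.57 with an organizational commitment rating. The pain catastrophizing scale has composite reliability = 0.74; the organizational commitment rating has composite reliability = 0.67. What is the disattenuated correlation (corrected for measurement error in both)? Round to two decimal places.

r_true = r_obs / √(r_xx · r_yy) = 0.57 / √(0.74 × 0.67) = 0.57 / √0.4958 = 0.57 / 0.7041 ≈ 0.81.

0.81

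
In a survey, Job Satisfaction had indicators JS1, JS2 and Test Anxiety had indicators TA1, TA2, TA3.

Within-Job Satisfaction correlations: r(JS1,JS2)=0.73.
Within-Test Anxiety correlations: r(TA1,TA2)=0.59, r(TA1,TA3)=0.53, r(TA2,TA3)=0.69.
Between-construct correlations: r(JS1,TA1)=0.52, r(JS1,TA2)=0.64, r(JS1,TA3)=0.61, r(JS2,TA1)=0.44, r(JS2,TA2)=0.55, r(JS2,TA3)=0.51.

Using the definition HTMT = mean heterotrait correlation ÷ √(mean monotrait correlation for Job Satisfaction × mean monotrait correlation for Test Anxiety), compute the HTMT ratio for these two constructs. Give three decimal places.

0.821

Mean between = 3.27/6 = 0.5450.
Mean within-JS = 0.73/1 = 0.7300; mean within-TA = 1.81/3 = 0.6033.
Geometric mean = √(0.7300 × 0.6033) = 0.6636.
HTMT = 0.5450 / 0.6636 = 0.821.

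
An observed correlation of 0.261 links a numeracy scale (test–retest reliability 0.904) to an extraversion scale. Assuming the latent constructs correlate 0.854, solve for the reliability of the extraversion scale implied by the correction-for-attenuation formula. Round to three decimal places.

r_true = r_obs / √(r_xx · r_yy) ⇒ 0.854 = 0.261 / √(0.904 · r_yy).
√(0.904 · r_yy) = 0.261 / 0.854 = 0.3056; 0.904 · r_yy = 0.0934; r_yy = 0.0934 / 0.904 ≈ 0.103.

0.103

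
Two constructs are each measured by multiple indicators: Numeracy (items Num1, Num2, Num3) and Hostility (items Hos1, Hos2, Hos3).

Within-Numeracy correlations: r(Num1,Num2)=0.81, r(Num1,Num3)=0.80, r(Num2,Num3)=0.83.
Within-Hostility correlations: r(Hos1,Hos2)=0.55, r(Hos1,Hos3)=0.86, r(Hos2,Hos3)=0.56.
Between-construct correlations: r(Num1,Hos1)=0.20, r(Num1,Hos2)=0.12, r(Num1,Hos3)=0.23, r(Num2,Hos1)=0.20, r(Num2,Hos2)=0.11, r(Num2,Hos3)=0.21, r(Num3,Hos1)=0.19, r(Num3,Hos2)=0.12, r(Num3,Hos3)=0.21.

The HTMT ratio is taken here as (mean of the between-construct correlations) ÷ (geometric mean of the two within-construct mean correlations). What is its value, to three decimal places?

Mean heterotrait r = 1.59/9 = 0.1767.
Mean within-Num = 2.44/3 = 0.8133; mean within-Hos = 1.97/3 = 0.6567.
Geometric mean = √(0.8133 × 0.6567) = 0.7308.
HTMT = 0.1767 / 0.7308 = 0.242.

0.242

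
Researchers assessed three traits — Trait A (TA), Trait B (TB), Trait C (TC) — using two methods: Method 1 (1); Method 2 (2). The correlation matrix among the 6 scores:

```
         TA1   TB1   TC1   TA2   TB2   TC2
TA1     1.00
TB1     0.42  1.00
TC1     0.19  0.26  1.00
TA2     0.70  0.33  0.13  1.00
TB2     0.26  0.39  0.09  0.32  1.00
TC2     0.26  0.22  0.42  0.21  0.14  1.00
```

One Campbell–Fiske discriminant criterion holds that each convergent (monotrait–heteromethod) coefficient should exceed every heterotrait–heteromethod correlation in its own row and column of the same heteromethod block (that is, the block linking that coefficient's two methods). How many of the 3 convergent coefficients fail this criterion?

0

Each convergent coefficient versus the relevant comparison correlations:
TA (methods 1·2): 0.70 vs {0.26, 0.33, 0.26, 0.13} → pass.
TB (methods 1·2): 0.39 vs {0.33, 0.26, 0.22, 0.09} → pass.
TC (methods 1·2): 0.42 vs {0.13, 0.26, 0.09, 0.22} → pass.
0 of 3 fail.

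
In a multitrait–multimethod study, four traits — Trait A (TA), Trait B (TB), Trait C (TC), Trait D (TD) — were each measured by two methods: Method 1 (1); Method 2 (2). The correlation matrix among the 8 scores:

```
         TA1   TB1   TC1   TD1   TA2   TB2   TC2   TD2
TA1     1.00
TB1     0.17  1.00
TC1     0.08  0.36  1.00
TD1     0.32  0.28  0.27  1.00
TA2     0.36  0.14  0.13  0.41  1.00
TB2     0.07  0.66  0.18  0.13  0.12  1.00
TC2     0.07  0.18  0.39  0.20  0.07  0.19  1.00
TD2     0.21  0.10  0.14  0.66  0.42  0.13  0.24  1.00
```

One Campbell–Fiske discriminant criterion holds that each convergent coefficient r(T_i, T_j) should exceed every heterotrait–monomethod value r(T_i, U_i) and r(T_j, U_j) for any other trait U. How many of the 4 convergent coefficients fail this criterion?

Checking each validity diagonal entry against its comparison values:
TA (methods 1·2): 0.36 vs {0.17, 0.12, 0.08, 0.07, 0.32, 0.42} → fail.
TB (methods 1·2): 0.66 vs {0.17, 0.12, 0.36, 0.19, 0.28, 0.13} → pass.
TC (methods 1·2): 0.39 vs {0.08, 0.07, 0.36, 0.19, 0.27, 0.24} → pass.
TD (methods 1·2): 0.66 vs {0.32, 0.42, 0.28, 0.13, 0.27, 0.24} → pass.
1 of 4 fail.

1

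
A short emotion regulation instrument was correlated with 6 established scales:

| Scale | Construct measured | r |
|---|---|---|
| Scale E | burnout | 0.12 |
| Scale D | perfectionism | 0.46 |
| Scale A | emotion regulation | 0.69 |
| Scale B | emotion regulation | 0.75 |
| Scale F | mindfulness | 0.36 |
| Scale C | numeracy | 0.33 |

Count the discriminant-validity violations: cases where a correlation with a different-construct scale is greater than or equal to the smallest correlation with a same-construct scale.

Convergent (same construct = emotion regulation): Scale A, Scale B.
Smallest convergent = 0.69. Discriminant values: 0.12, 0.46, 0.36, 0.33; count ≥ 0.69 → 0.

0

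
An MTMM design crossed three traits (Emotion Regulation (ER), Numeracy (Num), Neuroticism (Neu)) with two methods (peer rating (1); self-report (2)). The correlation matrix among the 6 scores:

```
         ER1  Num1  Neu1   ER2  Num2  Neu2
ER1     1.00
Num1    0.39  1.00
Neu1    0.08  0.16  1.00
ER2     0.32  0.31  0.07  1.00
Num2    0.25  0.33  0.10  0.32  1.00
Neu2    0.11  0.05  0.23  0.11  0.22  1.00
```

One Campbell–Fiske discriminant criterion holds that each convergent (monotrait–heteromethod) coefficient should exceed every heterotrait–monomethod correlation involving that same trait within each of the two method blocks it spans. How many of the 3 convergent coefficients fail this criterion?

2

Convergent coefficients and their comparison sets:
ER (methods 1·2): 0.32 vs {0.39, 0.32, 0.08, 0.11} → fail.
Num (methods 1·2): 0.33 vs {0.39, 0.32, 0.16, 0.22} → fail.
Neu (methods 1·2): 0.23 vs {0.08, 0.11, 0.16, 0.22} → pass.
2 of 3 fail.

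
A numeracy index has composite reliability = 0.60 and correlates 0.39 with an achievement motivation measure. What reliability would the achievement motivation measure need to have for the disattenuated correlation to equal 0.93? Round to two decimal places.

r_true = r_obs / √(r_xx · r_yy) ⇒ 0.93 = 0.39 / √(0.60 · r_yy).
√(0.60 · r_yy) = 0.39 / 0.93 = 0.4194; 0.60 · r_yy = 0.1759; r_yy = 0.1759 / 0.60 ≈ 0.29.

0.29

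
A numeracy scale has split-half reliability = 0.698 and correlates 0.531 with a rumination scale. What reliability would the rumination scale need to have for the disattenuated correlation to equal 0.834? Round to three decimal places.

0.581

r_true = r_obs / √(r_xx · r_yy) ⇒ 0.834 = 0.531 / √(0.698 · r_yy).
√(0.698 · r_yy) = 0.531 / 0.834 = 0.6367; 0.698 · r_yy = 0.4054; r_yy = 0.4054 / 0.698 ≈ 0.581.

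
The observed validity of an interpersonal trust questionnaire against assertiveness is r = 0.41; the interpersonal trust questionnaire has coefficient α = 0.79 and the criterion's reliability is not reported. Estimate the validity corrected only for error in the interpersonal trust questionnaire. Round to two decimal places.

0.46

Single correction: r_c = r_obs / √r_xx = 0.41 / √0.79 = 0.41 / 0.8888 ≈ 0.46.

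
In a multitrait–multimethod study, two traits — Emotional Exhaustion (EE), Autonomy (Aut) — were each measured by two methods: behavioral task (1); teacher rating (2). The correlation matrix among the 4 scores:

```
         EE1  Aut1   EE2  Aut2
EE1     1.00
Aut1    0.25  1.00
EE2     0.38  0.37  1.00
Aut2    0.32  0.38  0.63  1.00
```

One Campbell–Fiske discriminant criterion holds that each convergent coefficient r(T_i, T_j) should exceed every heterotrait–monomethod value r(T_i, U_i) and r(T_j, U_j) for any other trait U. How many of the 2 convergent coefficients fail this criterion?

Convergent coefficients and their comparison sets:
EE (methods 1·2): 0.38 vs {0.25, 0.63} → fail.
Aut (methods 1·2): 0.38 vs {0.25, 0.63} → fail.
2 of 2 fail.

2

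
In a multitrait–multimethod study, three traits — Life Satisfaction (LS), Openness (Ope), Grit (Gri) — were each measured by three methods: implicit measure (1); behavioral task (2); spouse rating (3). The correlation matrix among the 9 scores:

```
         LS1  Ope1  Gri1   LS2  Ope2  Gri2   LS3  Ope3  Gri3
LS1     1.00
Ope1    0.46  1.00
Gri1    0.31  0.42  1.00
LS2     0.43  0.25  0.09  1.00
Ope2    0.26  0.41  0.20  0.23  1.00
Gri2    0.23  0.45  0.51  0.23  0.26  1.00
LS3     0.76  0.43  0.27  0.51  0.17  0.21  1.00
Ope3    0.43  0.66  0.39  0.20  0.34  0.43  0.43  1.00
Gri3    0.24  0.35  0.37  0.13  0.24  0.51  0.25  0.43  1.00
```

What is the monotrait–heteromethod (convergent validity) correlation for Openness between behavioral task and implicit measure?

0.41

Same trait (Ope), different methods: r(Ope2, Ope1) = 0.41.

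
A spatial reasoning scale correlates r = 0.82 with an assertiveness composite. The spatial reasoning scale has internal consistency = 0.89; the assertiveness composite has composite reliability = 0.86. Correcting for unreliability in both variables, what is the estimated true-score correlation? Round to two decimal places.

r_true = r_obs / √(r_xx · r_yy) = 0.82 / √(0.89 × 0.86) = 0.82 / √0.7654 = 0.82 / 0.8749 ≈ 0.94.

0.94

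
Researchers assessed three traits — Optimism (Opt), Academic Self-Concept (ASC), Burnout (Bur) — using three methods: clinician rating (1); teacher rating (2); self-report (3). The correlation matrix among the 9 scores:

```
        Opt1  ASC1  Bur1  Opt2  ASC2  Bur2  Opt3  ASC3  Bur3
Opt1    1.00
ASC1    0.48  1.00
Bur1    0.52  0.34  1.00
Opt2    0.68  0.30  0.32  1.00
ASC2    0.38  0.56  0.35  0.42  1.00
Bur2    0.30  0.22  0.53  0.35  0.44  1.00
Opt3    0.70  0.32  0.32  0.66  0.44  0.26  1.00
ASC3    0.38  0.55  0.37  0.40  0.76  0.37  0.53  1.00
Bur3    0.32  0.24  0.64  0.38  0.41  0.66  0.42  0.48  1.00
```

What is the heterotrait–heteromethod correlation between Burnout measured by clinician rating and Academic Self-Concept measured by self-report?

Different traits and methods: r(Bur1, ASC3) = 0.37.

0.37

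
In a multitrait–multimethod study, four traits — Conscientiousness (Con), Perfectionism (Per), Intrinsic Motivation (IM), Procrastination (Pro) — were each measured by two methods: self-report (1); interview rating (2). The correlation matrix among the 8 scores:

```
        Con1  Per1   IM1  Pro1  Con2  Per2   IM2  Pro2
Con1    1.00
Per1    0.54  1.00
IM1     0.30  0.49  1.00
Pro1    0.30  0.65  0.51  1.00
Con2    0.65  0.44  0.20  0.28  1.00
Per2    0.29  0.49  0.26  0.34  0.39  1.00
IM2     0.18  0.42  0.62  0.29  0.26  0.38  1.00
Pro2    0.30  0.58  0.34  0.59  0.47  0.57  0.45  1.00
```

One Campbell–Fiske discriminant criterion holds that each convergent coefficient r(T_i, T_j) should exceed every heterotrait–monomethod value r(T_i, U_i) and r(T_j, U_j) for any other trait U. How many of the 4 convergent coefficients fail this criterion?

Each convergent coefficient versus the relevant comparison correlations:
Con (methods 1·2): 0.65 vs {0.54, 0.39, 0.30, 0.26, 0.30, 0.47} → pass.
Per (methods 1·2): 0.49 vs {0.54, 0.39, 0.49, 0.38, 0.65, 0.57} → fail.
IM (methods 1·2): 0.62 vs {0.30, 0.26, 0.49, 0.38, 0.51, 0.45} → pass.
Pro (methods 1·2): 0.59 vs {0.30, 0.47, 0.65, 0.57, 0.51, 0.45} → fail.
2 of 4 fail.

2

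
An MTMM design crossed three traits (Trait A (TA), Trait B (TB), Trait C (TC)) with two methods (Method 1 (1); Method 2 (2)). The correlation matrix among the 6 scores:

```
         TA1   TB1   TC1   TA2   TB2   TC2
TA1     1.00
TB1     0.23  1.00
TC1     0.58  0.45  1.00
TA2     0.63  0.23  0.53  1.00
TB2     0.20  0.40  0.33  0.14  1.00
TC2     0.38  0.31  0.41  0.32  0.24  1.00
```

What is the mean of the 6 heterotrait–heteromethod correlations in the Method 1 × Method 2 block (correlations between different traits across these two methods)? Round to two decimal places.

0.33

HTHM values (method 1 × method 2): 0.20, 0.38, 0.23, 0.31, 0.53, 0.33; mean = 1.98/6 = 0.33.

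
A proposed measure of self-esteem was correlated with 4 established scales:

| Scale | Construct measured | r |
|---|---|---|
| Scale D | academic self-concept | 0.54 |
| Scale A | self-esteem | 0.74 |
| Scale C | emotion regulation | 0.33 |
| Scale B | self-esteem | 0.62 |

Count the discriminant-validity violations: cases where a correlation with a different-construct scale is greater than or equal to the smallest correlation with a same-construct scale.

Convergent (same construct = self-esteem): Scale A, Scale B.
Smallest convergent = 0.62. Discriminant values: 0.54, 0.33; count ≥ 0.62 → 0.

0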